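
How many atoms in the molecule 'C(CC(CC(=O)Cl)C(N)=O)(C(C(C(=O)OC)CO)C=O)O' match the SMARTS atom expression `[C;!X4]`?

4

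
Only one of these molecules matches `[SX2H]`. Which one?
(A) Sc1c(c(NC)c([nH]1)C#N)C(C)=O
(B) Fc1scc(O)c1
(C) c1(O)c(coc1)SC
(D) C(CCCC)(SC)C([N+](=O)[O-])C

A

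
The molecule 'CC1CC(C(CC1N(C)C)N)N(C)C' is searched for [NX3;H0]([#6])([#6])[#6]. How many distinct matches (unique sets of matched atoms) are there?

[NX3;H0]([#6])([#6])[#6] is the SMARTS for a tertiary amine: a trivalent nitrogen with no H, bonded to three carbons.
The molecule carries 2 separate instances of a dimethylamino group (-N(CH3)2) meeting every constraint; each maps to a distinct set of atoms, giving 2 matches.

2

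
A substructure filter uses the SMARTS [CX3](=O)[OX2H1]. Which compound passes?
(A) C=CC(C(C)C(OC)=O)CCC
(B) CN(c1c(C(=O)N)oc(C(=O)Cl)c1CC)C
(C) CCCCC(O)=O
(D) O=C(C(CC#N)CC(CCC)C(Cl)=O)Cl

[CX3](=O)[OX2H1] describes an sp2 carbon double-bonded to O and single-bonded to an -OH oxygen (a carboxylic acid).
(A) has a methyl-ester group (-C(=O)OCH3) but the singly-bonded O has no H (OX2H0, not OX2H1).
(B) has an acyl chloride (-C(=O)Cl) but the carbonyl is bonded to Cl, not to an -OH oxygen.
(C) contains a carboxylic acid group (-C(=O)OH), which satisfies every atom and bond constraint.
(D) has an acyl chloride (-C(=O)Cl) but the carbonyl is bonded to Cl, not to an -OH oxygen.
So the answer is (C).

C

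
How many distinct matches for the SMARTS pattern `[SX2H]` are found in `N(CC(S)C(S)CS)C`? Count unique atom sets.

[SX2H] is the SMARTS for a thiol: an aliphatic sulfur with two connections, one being H.
The molecule carries 3 separate instances of a thiol (-SH) meeting every constraint; each maps to a distinct set of atoms, giving 3 matches.

3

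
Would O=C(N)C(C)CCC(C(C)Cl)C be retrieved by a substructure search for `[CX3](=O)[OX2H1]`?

No

The pattern [CX3](=O)[OX2H1] describes an sp2 carbon double-bonded to O and single-bonded to an -OH oxygen — a carboxylic acid.
The closest candidate here is a primary amide (-C(=O)NH2), but the carbonyl is bonded to N, not to an -OH oxygen. No other fragment satisfies the full query, so there is no match.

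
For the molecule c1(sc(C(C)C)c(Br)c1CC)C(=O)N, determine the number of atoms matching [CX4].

5

Check the 14 heavy atoms by environment: 1× s (aromatic, X2) → no; 4× c (aromatic, X3) → no; 1× C (X3) → no; 1× O (X1) → no; 1× N (X3) → no; 5× C (X4) → match; 1× Br (X1) → no.
That gives 5 matching atoms.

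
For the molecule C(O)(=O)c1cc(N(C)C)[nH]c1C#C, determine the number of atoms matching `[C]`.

5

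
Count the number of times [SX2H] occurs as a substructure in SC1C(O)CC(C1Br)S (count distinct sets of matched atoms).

[SX2H] is the SMARTS for a thiol: an aliphatic sulfur with two connections, one being H.
The molecule carries 2 separate instances of a thiol (-SH) meeting every constraint; each maps to a distinct set of atoms, giving 2 matches.

2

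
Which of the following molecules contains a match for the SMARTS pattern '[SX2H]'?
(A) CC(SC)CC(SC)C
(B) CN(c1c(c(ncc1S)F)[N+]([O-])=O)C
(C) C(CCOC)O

B

[SX2H] describes an aliphatic sulfur with two connections, one being H (a thiol).
(A) has a methylthio ether (-SCH3) but the sulfur has H0 (bonded to two carbons), not H1.
(B) contains a thiol (-SH), which satisfies every atom and bond constraint.
(C) has a hydroxyl group (-OH) but it is an -OH, not an -SH.
So the answer is (B).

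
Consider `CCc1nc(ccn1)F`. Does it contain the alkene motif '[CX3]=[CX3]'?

The pattern [CX3]=[CX3] describes a non-aromatic C=C double bond between two sp2 carbons — an alkene.
The closest candidate here is an ethyl group (-CH2CH3), but its C-C bond is a single bond between CX4 carbons, not CX3=CX3. No other fragment satisfies the full query, so there is no match.

No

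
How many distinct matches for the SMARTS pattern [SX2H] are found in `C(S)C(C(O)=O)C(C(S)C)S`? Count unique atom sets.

[SX2H] is the SMARTS for a thiol: an aliphatic sulfur with two connections, one being H.
The molecule carries 3 separate instances of a thiol (-SH) meeting every constraint; each maps to a distinct set of atoms, giving 3 matches.

3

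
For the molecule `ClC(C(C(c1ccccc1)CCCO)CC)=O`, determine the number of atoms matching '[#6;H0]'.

The query [#6;H0] means: any carbon with no attached hydrogen.
Check the 17 heavy atoms by environment: 4× C (H2) → no; 2× C (H1) → no; 1× C (H3) → no; 1× O (H1) → no; 1× C (H0) → match; 1× O (H0) → no; 1× Cl (H0) → no; 1× c (aromatic, H0) → match; 5× c (aromatic, H1) → no.
Summing the matching environments: 1 + 1 = 2 matching atoms.

2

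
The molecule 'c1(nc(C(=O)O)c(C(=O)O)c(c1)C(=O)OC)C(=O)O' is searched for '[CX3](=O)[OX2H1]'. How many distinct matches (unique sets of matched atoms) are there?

3

[CX3](=O)[OX2H1] is the SMARTS for a carboxylic acid: an sp2 carbon double-bonded to O and single-bonded to an -OH oxygen.
The molecule carries 3 separate instances of a carboxylic acid group (-C(=O)OH) meeting every constraint; each maps to a distinct set of atoms, giving 3 matches.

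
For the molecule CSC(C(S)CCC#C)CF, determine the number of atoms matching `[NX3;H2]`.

0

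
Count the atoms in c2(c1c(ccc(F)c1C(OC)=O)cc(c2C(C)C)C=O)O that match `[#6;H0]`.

8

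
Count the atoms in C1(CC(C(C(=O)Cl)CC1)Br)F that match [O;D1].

The query [O;D1] means: aliphatic oxygen bonded to exactly one heavy atom.
Check the 11 heavy atoms by environment: 3× C (D2) → no; 4× C (D3) → no; 1× F (D1) → no; 1× O (D1) → match; 1× Cl (D1) → no; 1× Br (D1) → no.
That gives 1 matching atom.

1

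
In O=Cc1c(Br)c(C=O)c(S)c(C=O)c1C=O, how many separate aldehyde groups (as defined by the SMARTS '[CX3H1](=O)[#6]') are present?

[CX3H1](=O)[#6] is the SMARTS for an aldehyde: an sp2 carbon with one H, double-bonded to O and single-bonded to carbon.
The molecule carries 4 separate instances of an aldehyde (-CHO) meeting every constraint; each maps to a distinct set of atoms, giving 4 matches.

4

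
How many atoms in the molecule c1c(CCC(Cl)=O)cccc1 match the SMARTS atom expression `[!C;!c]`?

2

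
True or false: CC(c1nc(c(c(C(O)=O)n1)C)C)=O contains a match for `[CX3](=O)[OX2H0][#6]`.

False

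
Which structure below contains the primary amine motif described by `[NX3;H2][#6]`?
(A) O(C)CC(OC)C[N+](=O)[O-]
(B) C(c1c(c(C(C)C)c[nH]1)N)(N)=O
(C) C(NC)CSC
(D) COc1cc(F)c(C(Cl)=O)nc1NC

[NX3;H2][#6] describes a trivalent nitrogen with two H attached to carbon (a primary amine).
(A) has a nitro group (-[N+](=O)[O-]) but the nitrogen is [N+] with no H, not NX3H2.
(B) contains a primary amino group (-NH2), which satisfies every atom and bond constraint.
(C) has an N-methylamino group (-NHCH3) but the nitrogen bears two carbons and only one H (H1), not H2.
(D) has an N-methylamino group (-NHCH3) but the nitrogen bears two carbons and only one H (H1), not H2.
So the answer is (B).

B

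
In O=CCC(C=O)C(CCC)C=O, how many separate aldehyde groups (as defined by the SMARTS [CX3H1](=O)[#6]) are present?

3

[CX3H1](=O)[#6] is the SMARTS for an aldehyde: an sp2 carbon with one H, double-bonded to O and single-bonded to carbon.
The molecule carries 3 separate instances of an aldehyde (-CHO) meeting every constraint; each maps to a distinct set of atoms, giving 3 matches.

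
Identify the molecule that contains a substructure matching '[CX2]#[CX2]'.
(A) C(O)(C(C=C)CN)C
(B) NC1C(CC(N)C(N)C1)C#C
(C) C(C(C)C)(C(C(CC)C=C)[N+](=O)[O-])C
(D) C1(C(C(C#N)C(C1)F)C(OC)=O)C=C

[CX2]#[CX2] describes a carbon-carbon triple bond (an alkyne).
(A) has a vinyl group (-CH=CH2) but the C=C is a double bond; both carbons are CX3, not CX2.
(B) contains an ethynyl group (-C#CH), which satisfies every atom and bond constraint.
(C) has a vinyl group (-CH=CH2) but the C=C is a double bond; both carbons are CX3, not CX2.
(D) has a nitrile (-C#N) but the triple bond is C#N, not C#C.
So the answer is (B).

B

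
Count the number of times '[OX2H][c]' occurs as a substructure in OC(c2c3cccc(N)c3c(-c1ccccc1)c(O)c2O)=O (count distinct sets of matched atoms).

2

[OX2H][c] is the SMARTS for a phenol: a hydroxyl oxygen attached to an aromatic carbon.
The molecule carries 2 separate instances of a hydroxyl group (-OH) meeting every constraint; each maps to a distinct set of atoms, giving 2 matches.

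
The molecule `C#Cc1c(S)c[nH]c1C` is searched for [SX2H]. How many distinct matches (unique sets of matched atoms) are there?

[SX2H] is the SMARTS for a thiol: an aliphatic sulfur with two connections, one being H.
Exactly one fragment in the molecule meets all constraints, giving 1 match.

1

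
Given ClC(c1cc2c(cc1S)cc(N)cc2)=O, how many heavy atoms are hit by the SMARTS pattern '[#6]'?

Check the 15 heavy atoms by environment: 10× c (aromatic) → match; 1× S → no; 1× N → no; 1× C → match; 1× O → no; 1× Cl → no.
Summing the matching environments: 10 + 1 = 11 matching atoms.

11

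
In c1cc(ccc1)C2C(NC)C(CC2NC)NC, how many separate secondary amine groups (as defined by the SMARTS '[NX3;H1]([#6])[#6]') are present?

3

[NX3;H1]([#6])[#6] is the SMARTS for a secondary amine: a trivalent nitrogen with one H, bonded to two carbons.
The molecule carries 3 separate instances of an N-methylamino group (-NHCH3) meeting every constraint; each maps to a distinct set of atoms, giving 3 matches.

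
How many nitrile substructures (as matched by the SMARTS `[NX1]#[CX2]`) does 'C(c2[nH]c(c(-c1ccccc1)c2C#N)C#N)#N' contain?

3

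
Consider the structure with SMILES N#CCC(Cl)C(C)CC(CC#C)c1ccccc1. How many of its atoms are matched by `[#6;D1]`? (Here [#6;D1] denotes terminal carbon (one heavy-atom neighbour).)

2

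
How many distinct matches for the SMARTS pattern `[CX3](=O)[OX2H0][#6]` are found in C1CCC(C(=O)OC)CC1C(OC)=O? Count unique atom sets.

2

[CX3](=O)[OX2H0][#6] is the SMARTS for an ester: a carbonyl carbon bonded to an oxygen that is itself bonded to carbon (no H on that O).
The molecule carries 2 separate instances of a methyl-ester group (-C(=O)OCH3) meeting every constraint; each maps to a distinct set of atoms, giving 2 matches.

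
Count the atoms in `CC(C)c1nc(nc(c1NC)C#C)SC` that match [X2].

5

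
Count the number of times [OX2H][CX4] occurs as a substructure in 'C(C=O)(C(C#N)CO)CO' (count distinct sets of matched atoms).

2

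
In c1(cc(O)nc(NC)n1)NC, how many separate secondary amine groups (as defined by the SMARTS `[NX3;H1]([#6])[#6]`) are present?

[NX3;H1]([#6])[#6] is the SMARTS for a secondary amine: a trivalent nitrogen with one H, bonded to two carbons.
The molecule carries 2 separate instances of an N-methylamino group (-NHCH3) meeting every constraint; each maps to a distinct set of atoms, giving 2 matches.

2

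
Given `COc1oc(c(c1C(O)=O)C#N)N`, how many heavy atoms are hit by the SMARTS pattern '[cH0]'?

The query [cH0] means: aromatic carbon with no attached hydrogen (substituted or ring-fusion).
Check the 13 heavy atoms by environment: 1× o (aromatic, H0) → no; 4× c (aromatic, H0) → match; 2× O (H0) → no; 1× C (H3) → no; 2× C (H0) → no; 1× O (H1) → no; 1× N (H0) → no; 1× N (H2) → no.
That gives 4 matching atoms.

4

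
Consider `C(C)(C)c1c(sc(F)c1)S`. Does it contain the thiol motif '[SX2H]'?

Yes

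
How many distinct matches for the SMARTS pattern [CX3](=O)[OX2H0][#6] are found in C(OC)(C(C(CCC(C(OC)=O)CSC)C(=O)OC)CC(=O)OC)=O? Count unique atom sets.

[CX3](=O)[OX2H0][#6] is the SMARTS for an ester: a carbonyl carbon bonded to an oxygen that is itself bonded to carbon (no H on that O).
The molecule carries 4 separate instances of a methyl-ester group (-C(=O)OCH3) meeting every constraint; each maps to a distinct set of atoms, giving 4 matches.

4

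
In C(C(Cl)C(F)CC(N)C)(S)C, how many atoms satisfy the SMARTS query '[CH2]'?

1

The query [CH2] means: aliphatic carbon with exactly two hydrogens.
Check the 11 heavy atoms by environment: 2× C (H3) → no; 4× C (H1) → no; 1× C (H2) → match; 1× Cl (H0) → no; 1× N (H2) → no; 1× S (H1) → no; 1× F (H0) → no.
That gives 1 matching atom.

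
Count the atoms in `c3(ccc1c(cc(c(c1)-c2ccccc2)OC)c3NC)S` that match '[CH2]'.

0

Check the 21 heavy atoms by environment: 7× c (aromatic, H0) → no; 9× c (aromatic, H1) → no; 1× S (H1) → no; 1× N (H1) → no; 2× C (H3) → no; 1× O (H0) → no.
No environment satisfies the query, so 0 matching atoms.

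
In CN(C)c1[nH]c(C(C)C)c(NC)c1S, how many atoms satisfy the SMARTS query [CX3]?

0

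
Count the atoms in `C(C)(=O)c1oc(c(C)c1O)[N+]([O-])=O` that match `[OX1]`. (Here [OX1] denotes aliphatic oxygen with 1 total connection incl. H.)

The query [OX1] means: aliphatic oxygen with one total connection — typically a carbonyl =O or an oxide.
Check the 13 heavy atoms by environment: 1× o (aromatic, X2) → no; 4× c (aromatic, X3) → no; 1× C (X3) → no; 2× O (X1) → match; 2× C (X4) → no; 1× N (charge +1, X3) → no; 1× O (charge -1, X1) → match; 1× O (X2) → no.
Summing the matching environments: 2 + 1 = 3 matching atoms.

3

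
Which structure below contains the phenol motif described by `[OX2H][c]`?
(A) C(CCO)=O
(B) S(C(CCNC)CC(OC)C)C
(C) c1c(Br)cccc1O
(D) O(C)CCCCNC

[OX2H][c] describes a hydroxyl oxygen attached to an aromatic carbon (a phenol).
(A) has a hydroxyl group (-OH) but the -OH is on an aliphatic carbon, not an aromatic c.
(B) has a methoxy ether (-OCH3) but the oxygen has H0, not H1.
(C) contains a hydroxyl group (-OH), which satisfies every atom and bond constraint.
(D) has a methoxy ether (-OCH3) but the oxygen has H0, not H1.
So the answer is (C).

C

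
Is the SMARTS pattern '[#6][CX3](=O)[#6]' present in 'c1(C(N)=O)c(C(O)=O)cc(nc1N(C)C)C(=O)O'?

No

The pattern [#6][CX3](=O)[#6] describes a carbonyl carbon (no H) flanked by two carbons — a ketone.
The closest candidate here is a primary amide (-C(=O)NH2), but one neighbour of the carbonyl carbon is N, not C. No other fragment satisfies the full query, so there is no match.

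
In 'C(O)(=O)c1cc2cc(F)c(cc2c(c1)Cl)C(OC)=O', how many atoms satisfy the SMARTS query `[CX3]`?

2

Check the 19 heavy atoms by environment: 10× c (aromatic, X3) → no; 1× Cl (X1) → no; 2× C (X3) → match; 2× O (X1) → no; 2× O (X2) → no; 1× C (X4) → no; 1× F (X1) → no.
That gives 2 matching atoms.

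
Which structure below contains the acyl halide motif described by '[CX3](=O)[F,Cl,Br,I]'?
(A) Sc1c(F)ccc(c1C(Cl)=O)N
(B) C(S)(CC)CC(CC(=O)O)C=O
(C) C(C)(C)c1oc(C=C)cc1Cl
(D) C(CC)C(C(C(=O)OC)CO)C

A

[CX3](=O)[F,Cl,Br,I] describes a carbonyl carbon bonded to a halogen (an acyl halide).
(A) contains an acyl chloride (-C(=O)Cl), which satisfies every atom and bond constraint.
(B) has a carboxylic acid group (-C(=O)OH) but the carbonyl is bonded to -OH, not to a halogen.
(C) has a chloro substituent but the Cl is not on a carbonyl carbon.
(D) has a methyl-ester group (-C(=O)OCH3) but the carbonyl is bonded to -O-C, not to a halogen.
So the answer is (A).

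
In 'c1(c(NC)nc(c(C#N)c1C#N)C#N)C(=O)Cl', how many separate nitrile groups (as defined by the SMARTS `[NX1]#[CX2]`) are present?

3

[NX1]#[CX2] is the SMARTS for a nitrile: a nitrogen triple-bonded to a two-connected carbon.
The molecule carries 3 separate instances of a nitrile (-C#N) meeting every constraint; each maps to a distinct set of atoms, giving 3 matches.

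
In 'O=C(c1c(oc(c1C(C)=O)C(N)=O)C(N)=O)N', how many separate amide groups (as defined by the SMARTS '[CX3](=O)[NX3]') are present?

3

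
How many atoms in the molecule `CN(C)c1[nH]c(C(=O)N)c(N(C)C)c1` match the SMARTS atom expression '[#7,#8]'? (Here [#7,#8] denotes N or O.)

5

Check the 14 heavy atoms by environment: 1× n (aromatic) → match; 4× c (aromatic) → no; 5× C → no; 1× O → match; 3× N → match.
Summing the matching environments: 1 + 1 + 3 = 5 matching atoms.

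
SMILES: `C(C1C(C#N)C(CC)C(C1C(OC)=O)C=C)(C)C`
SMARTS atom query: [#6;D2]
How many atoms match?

3

The query [#6;D2] means: any carbon bonded to exactly two heavy atoms.
Check the 18 heavy atoms by environment: 7× C (D3) → no; 3× C (D2) → match; 5× C (D1) → no; 1× N (D1) → no; 1× O (D1) → no; 1× O (D2) → no.
That gives 3 matching atoms.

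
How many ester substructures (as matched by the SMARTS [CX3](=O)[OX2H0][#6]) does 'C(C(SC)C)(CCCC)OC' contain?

[CX3](=O)[OX2H0][#6] is the SMARTS for an ester: a carbonyl carbon bonded to an oxygen that is itself bonded to carbon (no H on that O).
The molecule has a methoxy ether (-OCH3), but the ether oxygen is not adjacent to a C=O carbon; nothing else fits, so there are 0 matches.

0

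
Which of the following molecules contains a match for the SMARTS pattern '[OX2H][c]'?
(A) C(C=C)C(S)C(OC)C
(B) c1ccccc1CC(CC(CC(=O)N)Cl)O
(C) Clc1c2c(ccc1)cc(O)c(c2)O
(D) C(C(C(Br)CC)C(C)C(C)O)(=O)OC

[OX2H][c] describes a hydroxyl oxygen attached to an aromatic carbon (a phenol).
(A) has a methoxy ether (-OCH3) but the oxygen has H0, not H1.
(B) has a hydroxyl group (-OH) but the -OH is on an aliphatic carbon, not an aromatic c.
(C) contains a hydroxyl group (-OH), which satisfies every atom and bond constraint.
(D) has a hydroxyl group (-OH) but the -OH is on an aliphatic carbon, not an aromatic c.
So the answer is (C).

C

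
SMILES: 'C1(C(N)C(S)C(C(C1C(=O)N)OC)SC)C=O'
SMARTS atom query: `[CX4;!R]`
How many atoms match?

The query [CX4;!R] means: aliphatic carbon with four total connections, not in a ring.
Check the 17 heavy atoms by environment: 6× C (X4, in 6-ring) → no; 2× S (X2, acyclic) → no; 2× C (X3, acyclic) → no; 2× O (X1, acyclic) → no; 2× N (X3, acyclic) → no; 1× O (X2, acyclic) → no; 2× C (X4, acyclic) → match.
That gives 2 matching atoms.

2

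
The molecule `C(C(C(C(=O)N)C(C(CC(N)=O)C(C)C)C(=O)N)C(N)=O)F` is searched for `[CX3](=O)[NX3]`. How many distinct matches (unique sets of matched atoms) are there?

4

[CX3](=O)[NX3] is the SMARTS for an amide: a carbonyl carbon bonded to a trivalent nitrogen.
The molecule carries 4 separate instances of a primary amide (-C(=O)NH2) meeting every constraint; each maps to a distinct set of atoms, giving 4 matches.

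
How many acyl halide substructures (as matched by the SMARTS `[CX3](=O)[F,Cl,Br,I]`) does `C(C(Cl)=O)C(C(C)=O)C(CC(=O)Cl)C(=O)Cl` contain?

[CX3](=O)[F,Cl,Br,I] is the SMARTS for an acyl halide: a carbonyl carbon bonded to a halogen.
The molecule carries 3 separate instances of an acyl chloride (-C(=O)Cl) meeting every constraint; each maps to a distinct set of atoms, giving 3 matches.

3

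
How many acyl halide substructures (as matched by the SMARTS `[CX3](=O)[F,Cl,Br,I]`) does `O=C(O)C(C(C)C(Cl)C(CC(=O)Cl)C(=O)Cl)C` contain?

2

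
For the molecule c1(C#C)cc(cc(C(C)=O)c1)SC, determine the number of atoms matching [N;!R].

0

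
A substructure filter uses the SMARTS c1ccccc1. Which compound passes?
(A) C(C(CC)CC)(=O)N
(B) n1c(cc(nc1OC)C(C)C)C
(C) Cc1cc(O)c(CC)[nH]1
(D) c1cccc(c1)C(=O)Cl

c1ccccc1 describes six aromatic carbons in a ring (a benzene ring).
(A) has a methyl group (-CH3) but no six-membered all-carbon aromatic ring is present.
(B) has a methyl group (-CH3) but no six-membered all-carbon aromatic ring is present.
(C) has a methyl group (-CH3) but no six-membered all-carbon aromatic ring is present.
(D) contains the required atom environment, so the pattern matches.
So the answer is (D).

D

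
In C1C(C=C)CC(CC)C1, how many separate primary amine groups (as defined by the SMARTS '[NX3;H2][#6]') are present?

0

[NX3;H2][#6] is the SMARTS for a primary amine: a trivalent nitrogen with two H attached to carbon.
No fragment in the molecule satisfies every constraint, giving 0 matches.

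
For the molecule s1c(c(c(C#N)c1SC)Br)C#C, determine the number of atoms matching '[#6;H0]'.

The query [#6;H0] means: any carbon with no attached hydrogen.
Check the 12 heavy atoms by environment: 1× s (aromatic, H0) → no; 4× c (aromatic, H0) → match; 2× C (H0) → match; 1× N (H0) → no; 1× S (H0) → no; 1× C (H3) → no; 1× Br (H0) → no; 1× C (H1) → no.
Summing the matching environments: 4 + 2 = 6 matching atoms.

6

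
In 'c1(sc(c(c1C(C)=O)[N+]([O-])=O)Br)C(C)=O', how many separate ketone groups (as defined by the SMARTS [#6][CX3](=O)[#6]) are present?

[#6][CX3](=O)[#6] is the SMARTS for a ketone: a carbonyl carbon (no H) flanked by two carbons.
The molecule carries 2 separate instances of an acetyl/ketone group (-C(=O)CH3) meeting every constraint; each maps to a distinct set of atoms, giving 2 matches.

2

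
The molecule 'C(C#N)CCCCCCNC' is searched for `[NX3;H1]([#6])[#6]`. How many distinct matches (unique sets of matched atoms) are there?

1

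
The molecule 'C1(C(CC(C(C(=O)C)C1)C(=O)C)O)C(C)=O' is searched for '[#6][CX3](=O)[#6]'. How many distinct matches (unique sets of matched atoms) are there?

3

[#6][CX3](=O)[#6] is the SMARTS for a ketone: a carbonyl carbon (no H) flanked by two carbons.
The molecule carries 3 separate instances of an acetyl/ketone group (-C(=O)CH3) meeting every constraint; each maps to a distinct set of atoms, giving 3 matches.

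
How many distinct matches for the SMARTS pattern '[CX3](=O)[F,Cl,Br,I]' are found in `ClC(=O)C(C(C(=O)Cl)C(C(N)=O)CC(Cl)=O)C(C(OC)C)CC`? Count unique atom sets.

3

[CX3](=O)[F,Cl,Br,I] is the SMARTS for an acyl halide: a carbonyl carbon bonded to a halogen.
The molecule carries 3 separate instances of an acyl chloride (-C(=O)Cl) meeting every constraint; each maps to a distinct set of atoms, giving 3 matches.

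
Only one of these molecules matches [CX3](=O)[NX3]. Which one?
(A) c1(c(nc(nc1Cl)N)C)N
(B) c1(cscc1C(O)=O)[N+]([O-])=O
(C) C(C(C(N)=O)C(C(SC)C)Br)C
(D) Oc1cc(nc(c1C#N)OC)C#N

[CX3](=O)[NX3] describes a carbonyl carbon bonded to a trivalent nitrogen (an amide).
(A) has a primary amino group (-NH2) but the -NH2 is not attached to a carbonyl carbon.
(B) has a carboxylic acid group (-C(=O)OH) but the carbonyl is bonded to O, not to an NX3 nitrogen.
(C) contains a primary amide (-C(=O)NH2), which satisfies every atom and bond constraint.
(D) has a nitrile (-C#N) but the nitrile N is NX1 (triple-bonded), not NX3.
So the answer is (C).

C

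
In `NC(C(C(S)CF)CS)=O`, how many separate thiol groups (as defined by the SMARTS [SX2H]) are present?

2

[SX2H] is the SMARTS for a thiol: an aliphatic sulfur with two connections, one being H.
The molecule carries 2 separate instances of a thiol (-SH) meeting every constraint; each maps to a distinct set of atoms, giving 2 matches.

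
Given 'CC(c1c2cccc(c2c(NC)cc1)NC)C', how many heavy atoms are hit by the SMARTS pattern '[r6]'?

The query [r6] means: r6 matches atoms in a six-membered ring.
Check the 17 heavy atoms by environment: 10× c (aromatic, in 6-ring) → match; 2× N (acyclic) → no; 5× C (acyclic) → no.
That gives 10 matching atoms.

10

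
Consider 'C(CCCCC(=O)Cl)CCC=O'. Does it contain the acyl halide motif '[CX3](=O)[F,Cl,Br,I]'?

Yes

The pattern [CX3](=O)[F,Cl,Br,I] describes a carbonyl carbon bonded to a halogen — an acyl halide.
The molecule carries an acyl chloride (-C(=O)Cl), whose atoms satisfy every constraint of the query, so the pattern matches.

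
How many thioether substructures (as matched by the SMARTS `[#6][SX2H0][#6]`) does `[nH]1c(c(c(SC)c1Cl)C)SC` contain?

2

[#6][SX2H0][#6] is the SMARTS for a thioether: an aliphatic sulfur bridging two carbons with no H on the sulfur.
The molecule carries 2 separate instances of a methylthio ether (-SCH3) meeting every constraint; each maps to a distinct set of atoms, giving 2 matches.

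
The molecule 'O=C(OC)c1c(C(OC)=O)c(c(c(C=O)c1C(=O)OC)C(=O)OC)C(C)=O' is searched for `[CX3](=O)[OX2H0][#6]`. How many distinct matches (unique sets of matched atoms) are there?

[CX3](=O)[OX2H0][#6] is the SMARTS for an ester: a carbonyl carbon bonded to an oxygen that is itself bonded to carbon (no H on that O).
The molecule carries 4 separate instances of a methyl-ester group (-C(=O)OCH3) meeting every constraint; each maps to a distinct set of atoms, giving 4 matches.

4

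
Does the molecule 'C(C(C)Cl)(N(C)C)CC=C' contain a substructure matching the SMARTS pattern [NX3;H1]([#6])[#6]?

No

The pattern [NX3;H1]([#6])[#6] describes a trivalent nitrogen with one H, bonded to two carbons — a secondary amine.
The closest candidate here is a dimethylamino group (-N(CH3)2), but the nitrogen has H0, not H1. No other fragment satisfies the full query, so there is no match.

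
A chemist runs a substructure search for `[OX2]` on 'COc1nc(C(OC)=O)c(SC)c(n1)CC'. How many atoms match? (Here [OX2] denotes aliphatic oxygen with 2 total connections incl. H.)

Check the 16 heavy atoms by environment: 2× n (aromatic, X2) → no; 4× c (aromatic, X3) → no; 1× C (X3) → no; 1× O (X1) → no; 2× O (X2) → match; 5× C (X4) → no; 1× S (X2) → no.
That gives 2 matching atoms.

2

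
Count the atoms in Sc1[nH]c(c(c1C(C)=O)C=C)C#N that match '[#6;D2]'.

2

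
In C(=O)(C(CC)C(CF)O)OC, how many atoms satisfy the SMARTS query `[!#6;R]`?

The query [!#6;R] means: non-carbon atom that is part of a ring.
Check the 11 heavy atoms by environment: 7× C (acyclic) → no; 3× O (acyclic) → no; 1× F (acyclic) → no.
No environment satisfies the query, so 0 matching atoms.

0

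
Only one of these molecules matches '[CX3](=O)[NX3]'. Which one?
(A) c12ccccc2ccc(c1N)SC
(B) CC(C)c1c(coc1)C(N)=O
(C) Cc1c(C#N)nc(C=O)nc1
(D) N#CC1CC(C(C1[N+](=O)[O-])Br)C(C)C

B

[CX3](=O)[NX3] describes a carbonyl carbon bonded to a trivalent nitrogen (an amide).
(A) has a primary amino group (-NH2) but the -NH2 is not attached to a carbonyl carbon.
(B) contains a primary amide (-C(=O)NH2), which satisfies every atom and bond constraint.
(C) has a nitrile (-C#N) but the nitrile N is NX1 (triple-bonded), not NX3.
(D) has a nitrile (-C#N) but the nitrile N is NX1 (triple-bonded), not NX3.
So the answer is (B).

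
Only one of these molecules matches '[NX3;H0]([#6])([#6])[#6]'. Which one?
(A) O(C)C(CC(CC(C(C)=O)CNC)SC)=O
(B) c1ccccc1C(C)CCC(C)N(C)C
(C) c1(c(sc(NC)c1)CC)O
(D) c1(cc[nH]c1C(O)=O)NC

B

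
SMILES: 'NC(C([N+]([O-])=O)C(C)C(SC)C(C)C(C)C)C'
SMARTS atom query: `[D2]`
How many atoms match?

1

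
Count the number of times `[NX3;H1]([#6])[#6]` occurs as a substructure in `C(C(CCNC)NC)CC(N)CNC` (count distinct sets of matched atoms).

3

[NX3;H1]([#6])[#6] is the SMARTS for a secondary amine: a trivalent nitrogen with one H, bonded to two carbons.
The molecule carries 3 separate instances of an N-methylamino group (-NHCH3) meeting every constraint; each maps to a distinct set of atoms, giving 3 matches.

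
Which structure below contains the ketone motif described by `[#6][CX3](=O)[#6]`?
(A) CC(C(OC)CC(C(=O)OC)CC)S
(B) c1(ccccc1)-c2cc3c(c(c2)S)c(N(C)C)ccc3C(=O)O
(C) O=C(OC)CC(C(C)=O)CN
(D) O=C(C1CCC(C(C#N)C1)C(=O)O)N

C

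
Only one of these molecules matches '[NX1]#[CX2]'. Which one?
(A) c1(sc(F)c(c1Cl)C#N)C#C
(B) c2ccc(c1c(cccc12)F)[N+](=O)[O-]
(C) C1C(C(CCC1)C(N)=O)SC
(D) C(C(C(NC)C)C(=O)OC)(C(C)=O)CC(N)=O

A

[NX1]#[CX2] describes a nitrogen triple-bonded to a two-connected carbon (a nitrile).
(A) contains a nitrile (-C#N), which satisfies every atom and bond constraint.
(B) has a nitro group (-[N+](=O)[O-]) but there is no C#N triple bond.
(C) has a primary amide (-C(=O)NH2) but the nitrogen is NX3, not NX1.
(D) has a primary amide (-C(=O)NH2) but the nitrogen is NX3, not NX1.
So the answer is (A).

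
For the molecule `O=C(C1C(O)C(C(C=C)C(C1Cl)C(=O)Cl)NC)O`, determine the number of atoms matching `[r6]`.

6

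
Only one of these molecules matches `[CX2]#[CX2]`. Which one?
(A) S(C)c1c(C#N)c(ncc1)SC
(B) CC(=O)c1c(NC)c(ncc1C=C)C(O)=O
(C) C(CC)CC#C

[CX2]#[CX2] describes a carbon-carbon triple bond (an alkyne).
(A) has a nitrile (-C#N) but the triple bond is C#N, not C#C.
(B) has a vinyl group (-CH=CH2) but the C=C is a double bond; both carbons are CX3, not CX2.
(C) contains an ethynyl group (-C#CH), which satisfies every atom and bond constraint.
So the answer is (C).

C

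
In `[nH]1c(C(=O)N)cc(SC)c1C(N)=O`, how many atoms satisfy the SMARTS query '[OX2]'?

0

Check the 13 heavy atoms by environment: 1× n (aromatic, X3) → no; 4× c (aromatic, X3) → no; 2× C (X3) → no; 2× O (X1) → no; 2× N (X3) → no; 1× S (X2) → no; 1× C (X4) → no.
No environment satisfies the query, so 0 matching atoms.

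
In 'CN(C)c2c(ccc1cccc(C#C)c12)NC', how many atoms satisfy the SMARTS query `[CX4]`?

Check the 17 heavy atoms by environment: 10× c (aromatic, X3) → no; 2× N (X3) → no; 3× C (X4) → match; 2× C (X2) → no.
That gives 3 matching atoms.

3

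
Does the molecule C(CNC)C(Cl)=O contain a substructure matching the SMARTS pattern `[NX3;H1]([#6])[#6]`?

The pattern [NX3;H1]([#6])[#6] describes a trivalent nitrogen with one H, bonded to two carbons — a secondary amine.
The molecule carries an N-methylamino group (-NHCH3), whose atoms satisfy every constraint of the query, so the pattern matches.

Yes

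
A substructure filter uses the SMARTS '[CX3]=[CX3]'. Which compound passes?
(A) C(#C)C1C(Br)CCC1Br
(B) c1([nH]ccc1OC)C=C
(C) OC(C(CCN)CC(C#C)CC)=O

[CX3]=[CX3] describes a non-aromatic C=C double bond between two sp2 carbons (an alkene).
(A) has an ethynyl group (-C#CH) but the C-C bond is a triple bond, not a double bond.
(B) contains a vinyl group (-CH=CH2), which satisfies every atom and bond constraint.
(C) has an ethynyl group (-C#CH) but the C-C bond is a triple bond, not a double bond.
So the answer is (B).

B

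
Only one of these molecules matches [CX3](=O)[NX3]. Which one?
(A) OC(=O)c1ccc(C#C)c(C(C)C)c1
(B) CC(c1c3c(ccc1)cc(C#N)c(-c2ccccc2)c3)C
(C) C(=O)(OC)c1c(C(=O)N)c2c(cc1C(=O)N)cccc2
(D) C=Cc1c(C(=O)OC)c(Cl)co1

[CX3](=O)[NX3] describes a carbonyl carbon bonded to a trivalent nitrogen (an amide).
(A) has a carboxylic acid group (-C(=O)OH) but the carbonyl is bonded to O, not to an NX3 nitrogen.
(B) has a nitrile (-C#N) but the nitrile N is NX1 (triple-bonded), not NX3.
(C) contains a primary amide (-C(=O)NH2), which satisfies every atom and bond constraint.
(D) has a methyl-ester group (-C(=O)OCH3) but the carbonyl is bonded to O, not to an NX3 nitrogen.
So the answer is (C).

C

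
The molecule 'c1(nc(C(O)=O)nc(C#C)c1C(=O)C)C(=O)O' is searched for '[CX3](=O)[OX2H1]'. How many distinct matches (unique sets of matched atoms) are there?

2

[CX3](=O)[OX2H1] is the SMARTS for a carboxylic acid: an sp2 carbon double-bonded to O and single-bonded to an -OH oxygen.
The molecule carries 2 separate instances of a carboxylic acid group (-C(=O)OH) meeting every constraint; each maps to a distinct set of atoms, giving 2 matches.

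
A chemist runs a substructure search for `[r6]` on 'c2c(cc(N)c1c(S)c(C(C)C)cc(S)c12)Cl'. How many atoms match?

10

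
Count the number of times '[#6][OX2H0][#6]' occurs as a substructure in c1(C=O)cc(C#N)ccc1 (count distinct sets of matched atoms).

0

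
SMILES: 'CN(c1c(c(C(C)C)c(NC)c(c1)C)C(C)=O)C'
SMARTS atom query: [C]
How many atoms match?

Check the 18 heavy atoms by environment: 6× c (aromatic) → no; 9× C → match; 2× N → no; 1× O → no.
That gives 9 matching atoms.

9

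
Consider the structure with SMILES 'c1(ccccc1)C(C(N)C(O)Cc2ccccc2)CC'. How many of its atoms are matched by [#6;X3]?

The query [#6;X3] means: any carbon (aromatic or not) with three total connections.
Check the 20 heavy atoms by environment: 6× C (X4) → no; 1× O (X2) → no; 12× c (aromatic, X3) → match; 1× N (X3) → no.
That gives 12 matching atoms.

12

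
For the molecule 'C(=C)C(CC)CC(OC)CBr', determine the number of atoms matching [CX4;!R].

7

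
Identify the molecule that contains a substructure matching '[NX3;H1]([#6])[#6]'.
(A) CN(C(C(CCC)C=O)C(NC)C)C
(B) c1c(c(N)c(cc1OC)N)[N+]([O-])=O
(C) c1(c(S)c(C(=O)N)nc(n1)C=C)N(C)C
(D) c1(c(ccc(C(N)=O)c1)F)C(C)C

[NX3;H1]([#6])[#6] describes a trivalent nitrogen with one H, bonded to two carbons (a secondary amine).
(A) contains an N-methylamino group (-NHCH3), which satisfies every atom and bond constraint.
(B) has a primary amino group (-NH2) but the nitrogen has H2 and only one carbon neighbour.
(C) has a primary amide (-C(=O)NH2) but the -C(=O)NH2 nitrogen has H2, not H1.
(D) has a primary amide (-C(=O)NH2) but the -C(=O)NH2 nitrogen has H2, not H1.
So the answer is (A).

A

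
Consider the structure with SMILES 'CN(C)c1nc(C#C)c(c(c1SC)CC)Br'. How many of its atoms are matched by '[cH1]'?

Check the 16 heavy atoms by environment: 1× n (aromatic, H0) → no; 5× c (aromatic, H0) → no; 1× S (H0) → no; 4× C (H3) → no; 1× C (H0) → no; 1× C (H1) → no; 1× Br (H0) → no; 1× C (H2) → no; 1× N (H0) → no.
No environment satisfies the query, so 0 matching atoms.

0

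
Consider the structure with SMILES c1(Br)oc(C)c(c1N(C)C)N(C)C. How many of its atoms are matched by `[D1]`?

The query [D1] means: atom with exactly one heavy-atom neighbour (degree 1).
Check the 13 heavy atoms by environment: 1× o (aromatic, D2) → no; 4× c (aromatic, D3) → no; 5× C (D1) → match; 2× N (D3) → no; 1× Br (D1) → match.
Summing the matching environments: 5 + 1 = 6 matching atoms.

6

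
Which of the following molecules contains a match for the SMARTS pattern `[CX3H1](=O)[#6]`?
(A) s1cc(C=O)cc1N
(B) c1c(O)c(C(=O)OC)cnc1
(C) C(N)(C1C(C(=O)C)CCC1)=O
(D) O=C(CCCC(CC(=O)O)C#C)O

[CX3H1](=O)[#6] describes an sp2 carbon with one H, double-bonded to O and single-bonded to carbon (an aldehyde).
(A) contains an aldehyde (-CHO), which satisfies every atom and bond constraint.
(B) has a methyl-ester group (-C(=O)OCH3) but the carbonyl carbon has H0, not H1.
(C) has an acetyl/ketone group (-C(=O)CH3) but the carbonyl carbon has H0 (two carbon neighbours), not H1.
(D) has a carboxylic acid group (-C(=O)OH) but the carbonyl carbon has H0 and is bonded to O, not H1.
So the answer is (A).

A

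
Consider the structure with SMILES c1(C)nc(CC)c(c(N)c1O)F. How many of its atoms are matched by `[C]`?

Check the 12 heavy atoms by environment: 1× n (aromatic) → no; 5× c (aromatic) → no; 3× C → match; 1× F → no; 1× O → no; 1× N → no.
That gives 3 matching atoms.

3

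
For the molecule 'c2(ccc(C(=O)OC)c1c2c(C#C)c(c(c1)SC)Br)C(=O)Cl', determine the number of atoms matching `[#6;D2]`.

4

Check the 22 heavy atoms by environment: 7× c (aromatic, D3) → no; 3× c (aromatic, D2) → match; 2× C (D3) → no; 2× O (D1) → no; 1× Cl (D1) → no; 1× Br (D1) → no; 1× C (D2) → match; 3× C (D1) → no; 1× S (D2) → no; 1× O (D2) → no.
Summing the matching environments: 3 + 1 = 4 matching atoms.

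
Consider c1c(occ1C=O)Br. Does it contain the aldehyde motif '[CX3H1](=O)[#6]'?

Yes

The pattern [CX3H1](=O)[#6] describes an sp2 carbon with one H, double-bonded to O and single-bonded to carbon — an aldehyde.
The molecule carries an aldehyde (-CHO), whose atoms satisfy every constraint of the query, so the pattern matches.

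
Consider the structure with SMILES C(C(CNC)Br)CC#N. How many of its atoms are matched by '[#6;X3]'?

0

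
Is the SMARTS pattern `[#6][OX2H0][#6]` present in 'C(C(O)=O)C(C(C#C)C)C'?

The pattern [#6][OX2H0][#6] describes an aliphatic oxygen bridging two carbons with no H on the oxygen — an ether.
The closest candidate here is a carboxylic acid group (-C(=O)OH), but the -OH oxygen has H1; the =O is OX1, not OX2. No other fragment satisfies the full query, so there is no match.

No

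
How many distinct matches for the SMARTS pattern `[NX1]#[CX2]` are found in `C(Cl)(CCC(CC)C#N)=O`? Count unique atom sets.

1

[NX1]#[CX2] is the SMARTS for a nitrile: a nitrogen triple-bonded to a two-connected carbon.
Exactly one fragment in the molecule meets all constraints, giving 1 match.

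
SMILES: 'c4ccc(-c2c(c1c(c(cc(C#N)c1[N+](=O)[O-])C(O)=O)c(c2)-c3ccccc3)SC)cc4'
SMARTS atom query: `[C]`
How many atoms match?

3

Check the 32 heavy atoms by environment: 22× c (aromatic) → no; 1× S → no; 3× C → match; 1× N → no; 1× N (charge +1) → no; 1× O (charge -1) → no; 3× O → no.
That gives 3 matching atoms.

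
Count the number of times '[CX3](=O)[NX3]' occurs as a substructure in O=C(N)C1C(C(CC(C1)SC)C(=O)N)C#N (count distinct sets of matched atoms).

[CX3](=O)[NX3] is the SMARTS for an amide: a carbonyl carbon bonded to a trivalent nitrogen.
The molecule carries 2 separate instances of a primary amide (-C(=O)NH2) meeting every constraint; each maps to a distinct set of atoms, giving 2 matches.

2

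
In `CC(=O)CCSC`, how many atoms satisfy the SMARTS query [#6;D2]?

2

The query [#6;D2] means: any carbon bonded to exactly two heavy atoms.
Check the 7 heavy atoms by environment: 2× C (D2) → match; 1× S (D2) → no; 2× C (D1) → no; 1× C (D3) → no; 1× O (D1) → no.
That gives 2 matching atoms.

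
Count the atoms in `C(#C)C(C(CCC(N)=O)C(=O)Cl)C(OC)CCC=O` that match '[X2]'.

Check the 19 heavy atoms by environment: 8× C (X4) → no; 3× C (X3) → no; 3× O (X1) → no; 1× Cl (X1) → no; 2× C (X2) → match; 1× O (X2) → match; 1× N (X3) → no.
Summing the matching environments: 2 + 1 = 3 matching atoms.

3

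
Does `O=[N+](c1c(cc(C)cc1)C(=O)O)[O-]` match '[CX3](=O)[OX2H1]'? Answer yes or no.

The pattern [CX3](=O)[OX2H1] describes an sp2 carbon double-bonded to O and single-bonded to an -OH oxygen — a carboxylic acid.
The molecule carries a carboxylic acid group (-C(=O)OH), whose atoms satisfy every constraint of the query, so the pattern matches.

Yes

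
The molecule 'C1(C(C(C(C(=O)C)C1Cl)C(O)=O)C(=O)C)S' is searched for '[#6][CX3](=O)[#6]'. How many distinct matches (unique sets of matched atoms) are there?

2

[#6][CX3](=O)[#6] is the SMARTS for a ketone: a carbonyl carbon (no H) flanked by two carbons.
The molecule carries 2 separate instances of an acetyl/ketone group (-C(=O)CH3) meeting every constraint; each maps to a distinct set of atoms, giving 2 matches.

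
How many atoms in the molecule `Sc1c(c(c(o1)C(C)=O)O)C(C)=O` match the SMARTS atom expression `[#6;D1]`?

The query [#6;D1] means: carbon bonded to exactly one heavy atom.
Check the 13 heavy atoms by environment: 1× o (aromatic, D2) → no; 4× c (aromatic, D3) → no; 2× C (D3) → no; 3× O (D1) → no; 2× C (D1) → match; 1× S (D1) → no.
That gives 2 matching atoms.

2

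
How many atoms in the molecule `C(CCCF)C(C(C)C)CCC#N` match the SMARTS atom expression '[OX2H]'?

The query [OX2H] means: aliphatic oxygen with two connections, one of which is H — an -OH oxygen.
Check the 13 heavy atoms by environment: 6× C (H2, X4) → no; 2× C (H1, X4) → no; 1× F (H0, X1) → no; 2× C (H3, X4) → no; 1× C (H0, X2) → no; 1× N (H0, X1) → no.
No environment satisfies the query, so 0 matching atoms.

0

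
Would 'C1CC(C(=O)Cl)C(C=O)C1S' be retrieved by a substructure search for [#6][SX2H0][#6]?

No

The pattern [#6][SX2H0][#6] describes an aliphatic sulfur bridging two carbons with no H on the sulfur — a thioether.
The closest candidate here is a thiol (-SH), but the sulfur has H1, not H0 bridging two carbons. No other fragment satisfies the full query, so there is no match.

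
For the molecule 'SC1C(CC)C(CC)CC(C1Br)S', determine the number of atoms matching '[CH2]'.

3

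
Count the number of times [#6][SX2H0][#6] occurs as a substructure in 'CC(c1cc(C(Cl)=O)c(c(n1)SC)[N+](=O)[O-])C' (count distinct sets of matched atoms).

[#6][SX2H0][#6] is the SMARTS for a thioether: an aliphatic sulfur bridging two carbons with no H on the sulfur.
Exactly one fragment in the molecule meets all constraints, giving 1 match.

1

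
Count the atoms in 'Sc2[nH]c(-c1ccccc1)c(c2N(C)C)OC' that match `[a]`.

Check the 17 heavy atoms by environment: 1× n (aromatic) → match; 10× c (aromatic) → match; 1× N → no; 3× C → no; 1× S → no; 1× O → no.
Summing the matching environments: 1 + 10 = 11 matching atoms.

11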